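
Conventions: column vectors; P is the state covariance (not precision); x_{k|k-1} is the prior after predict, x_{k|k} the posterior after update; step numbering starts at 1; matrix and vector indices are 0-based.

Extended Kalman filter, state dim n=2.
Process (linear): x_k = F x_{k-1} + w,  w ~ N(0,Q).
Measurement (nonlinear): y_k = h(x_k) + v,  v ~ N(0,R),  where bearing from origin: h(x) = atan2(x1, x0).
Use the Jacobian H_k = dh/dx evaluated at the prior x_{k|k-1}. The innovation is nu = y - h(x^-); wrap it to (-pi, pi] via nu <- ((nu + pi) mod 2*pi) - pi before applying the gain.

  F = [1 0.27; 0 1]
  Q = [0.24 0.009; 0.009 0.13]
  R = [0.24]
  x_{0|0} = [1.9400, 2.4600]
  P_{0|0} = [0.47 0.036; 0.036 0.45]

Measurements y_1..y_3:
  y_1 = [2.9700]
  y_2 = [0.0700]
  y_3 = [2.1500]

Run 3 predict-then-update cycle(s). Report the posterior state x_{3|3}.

step 1: x^-=[2.6042, 2.4600]  P^-=[0.7622 0.1665; 0.1665 0.5800]  H_jac=[-0.1917 0.2029]  S=[0.2789]  K=[-0.4027; 0.3075]  nu=[2.2131]  x^+=[1.7130, 3.1406]  P^+=[0.7170 0.2010; 0.2010 0.5536]
step 2: x^-=[2.5610, 3.1406]  P^-=[1.1059 0.3595; 0.3595 0.6836]  H_jac=[-0.1912 0.1560]  S=[0.2756]  K=[-0.5639; 0.1373]  nu=[-0.8167]  x^+=[3.0215, 3.0284]  P^+=[1.0183 0.3809; 0.3809 0.6784]
step 3: x^-=[3.8392, 3.0284]  P^-=[1.5134 0.5730; 0.5730 0.8084]  H_jac=[-0.1267 0.1606]  S=[0.2618]  K=[-0.3807; 0.2186]  nu=[1.4821]  x^+=[3.2750, 3.3524]  P^+=[1.4755 0.5948; 0.5948 0.7959]

x_post = [3.2750, 3.3524]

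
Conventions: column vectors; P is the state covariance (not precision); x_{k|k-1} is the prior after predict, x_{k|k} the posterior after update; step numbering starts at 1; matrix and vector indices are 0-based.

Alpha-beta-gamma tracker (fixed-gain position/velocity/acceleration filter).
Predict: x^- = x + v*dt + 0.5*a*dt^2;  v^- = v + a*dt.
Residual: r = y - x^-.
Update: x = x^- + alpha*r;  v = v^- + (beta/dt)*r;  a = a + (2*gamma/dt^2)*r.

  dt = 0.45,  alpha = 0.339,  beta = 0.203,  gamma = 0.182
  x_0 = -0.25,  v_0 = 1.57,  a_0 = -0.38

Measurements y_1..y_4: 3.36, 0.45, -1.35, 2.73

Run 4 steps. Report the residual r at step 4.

step 1: x_pred=0.4180  r=2.9420  x^+=1.4154  v^+=2.7262  a^+=4.9083
step 2: x_pred=3.1391  r=-2.6891  x^+=2.2275  v^+=3.7218  a^+=0.0746
step 3: x_pred=3.9099  r=-5.2599  x^+=2.1268  v^+=1.3826  a^+=-9.3802
step 4: x_pred=1.7992  r=0.9308  x^+=2.1147  v^+=-2.4186  a^+=-7.7070

resid = 0.9308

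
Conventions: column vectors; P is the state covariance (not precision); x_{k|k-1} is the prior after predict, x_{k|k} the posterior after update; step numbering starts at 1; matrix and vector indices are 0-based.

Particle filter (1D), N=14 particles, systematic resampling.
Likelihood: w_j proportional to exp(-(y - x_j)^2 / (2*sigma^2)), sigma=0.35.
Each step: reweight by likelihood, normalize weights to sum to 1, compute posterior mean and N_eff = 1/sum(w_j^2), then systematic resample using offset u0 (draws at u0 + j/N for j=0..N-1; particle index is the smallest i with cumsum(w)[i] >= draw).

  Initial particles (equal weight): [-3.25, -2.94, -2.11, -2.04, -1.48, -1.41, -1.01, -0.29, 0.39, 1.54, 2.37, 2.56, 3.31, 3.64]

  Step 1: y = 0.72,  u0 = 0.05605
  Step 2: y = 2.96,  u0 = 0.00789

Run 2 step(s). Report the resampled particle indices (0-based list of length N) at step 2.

resampled_idx = [12, 12, 12, 12, 12, 12, 12, 13, 13, 13, 13, 13, 13, 13]

step 1: w=[0.0000, 0.0000, 0.0000, 0.0000, 0.0000, 0.0000, 0.0000, 0.0216, 0.8892, 0.0892, 0.0000, 0.0000, 0.0000, 0.0000]  mean=0.4779  Neff=1.2513  idx=[8, 8, 8, 8, 8, 8, 8, 8, 8, 8, 8, 8, 9, 9]
step 2: w=[0.0000, 0.0000, 0.0000, 0.0000, 0.0000, 0.0000, 0.0000, 0.0000, 0.0000, 0.0000, 0.0000, 0.0000, 0.5000, 0.5000]  mean=1.5400  Neff=2.0000  idx=[12, 12, 12, 12, 12, 12, 12, 13, 13, 13, 13, 13, 13, 13]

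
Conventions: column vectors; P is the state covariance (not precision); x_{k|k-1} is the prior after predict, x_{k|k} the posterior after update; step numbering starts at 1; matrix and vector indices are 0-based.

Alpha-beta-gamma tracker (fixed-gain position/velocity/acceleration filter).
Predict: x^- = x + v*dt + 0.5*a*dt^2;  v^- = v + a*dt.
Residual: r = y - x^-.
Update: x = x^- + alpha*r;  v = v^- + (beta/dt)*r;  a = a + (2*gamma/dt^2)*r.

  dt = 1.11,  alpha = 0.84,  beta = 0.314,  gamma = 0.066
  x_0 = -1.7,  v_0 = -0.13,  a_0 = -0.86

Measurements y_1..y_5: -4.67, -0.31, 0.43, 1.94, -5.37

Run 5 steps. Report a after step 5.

a_post = -0.5205

step 1: x_pred=-2.3741  r=-2.2959  x^+=-4.3027  v^+=-1.7341  a^+=-1.1060
step 2: x_pred=-6.9088  r=6.5988  x^+=-1.3658  v^+=-1.0950  a^+=-0.3990
step 3: x_pred=-2.8271  r=3.2571  x^+=-0.0911  v^+=-0.6165  a^+=-0.0501
step 4: x_pred=-0.8063  r=2.7463  x^+=1.5006  v^+=0.1048  a^+=0.2442
step 5: x_pred=1.7673  r=-7.1373  x^+=-4.2280  v^+=-1.6432  a^+=-0.5205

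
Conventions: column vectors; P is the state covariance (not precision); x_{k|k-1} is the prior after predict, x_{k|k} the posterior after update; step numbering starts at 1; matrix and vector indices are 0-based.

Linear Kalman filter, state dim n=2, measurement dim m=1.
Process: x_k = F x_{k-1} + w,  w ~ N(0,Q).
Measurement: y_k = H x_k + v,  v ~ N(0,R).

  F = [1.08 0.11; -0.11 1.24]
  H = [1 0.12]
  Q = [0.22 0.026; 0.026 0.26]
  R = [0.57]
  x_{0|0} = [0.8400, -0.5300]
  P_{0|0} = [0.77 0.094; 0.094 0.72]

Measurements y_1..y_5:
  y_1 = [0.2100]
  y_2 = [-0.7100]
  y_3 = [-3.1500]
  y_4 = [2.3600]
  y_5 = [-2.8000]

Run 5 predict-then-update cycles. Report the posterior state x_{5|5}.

step 1: x^-=[0.8489, -0.7496]  P^-=[1.1492 0.1575; 0.1575 1.3507]  S=[1.7764]  K=[0.6575; 0.1799]  nu=[-0.5489]  x^+=[0.4879, -0.8484]  P^+=[0.3811 -0.0527; -0.0527 1.2933]
step 2: x^-=[0.4337, -1.1056]  P^-=[0.6677 0.0873; 0.0873 2.2675]  S=[1.2913]  K=[0.5252; 0.2783]  nu=[-1.0110]  x^+=[-0.0973, -1.3870]  P^+=[0.3115 -0.1015; -0.1015 2.1675]
step 3: x^-=[-0.2576, -1.7092]  P^-=[0.5855 0.1500; 0.1500 3.6242]  S=[1.2437]  K=[0.4852; 0.4703]  nu=[-2.6873]  x^+=[-1.5616, -2.9729]  P^+=[0.2926 -0.1338; -0.1338 3.3491]
step 4: x^-=[-2.0136, -3.5147]  P^-=[0.5701 0.2704; 0.2704 5.4497]  S=[1.2835]  K=[0.4695; 0.7202]  nu=[4.7953]  x^+=[0.2376, -0.0608]  P^+=[0.2872 -0.1635; -0.1635 4.7839]
step 5: x^-=[0.2499, -0.1016]  P^-=[0.5740 0.4274; 0.4274 7.6637]  S=[1.3570]  K=[0.4608; 0.9927]  nu=[-3.0378]  x^+=[-1.1499, -3.1171]  P^+=[0.2859 -0.1934; -0.1934 6.3266]

x_post = [-1.1499, -3.1171]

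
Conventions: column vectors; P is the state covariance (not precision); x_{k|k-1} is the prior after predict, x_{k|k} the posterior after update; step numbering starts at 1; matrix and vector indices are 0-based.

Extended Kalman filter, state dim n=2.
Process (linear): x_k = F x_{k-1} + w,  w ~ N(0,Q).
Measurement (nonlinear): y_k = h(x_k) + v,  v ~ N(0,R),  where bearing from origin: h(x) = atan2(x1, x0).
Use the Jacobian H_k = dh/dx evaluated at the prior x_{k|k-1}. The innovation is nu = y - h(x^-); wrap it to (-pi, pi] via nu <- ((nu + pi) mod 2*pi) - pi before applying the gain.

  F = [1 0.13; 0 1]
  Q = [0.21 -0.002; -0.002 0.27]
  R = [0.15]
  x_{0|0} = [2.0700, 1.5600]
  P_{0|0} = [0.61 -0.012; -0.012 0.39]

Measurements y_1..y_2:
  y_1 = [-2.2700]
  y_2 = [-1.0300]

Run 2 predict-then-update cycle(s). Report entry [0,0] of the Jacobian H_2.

step 1: x^-=[2.2728, 1.5600]  P^-=[0.8235 0.0367; 0.0367 0.6600]  H_jac=[-0.2053 0.2991]  S=[0.2392]  K=[-0.6607; 0.7936]  nu=[-2.8715]  x^+=[4.1701, -0.7189]  P^+=[0.7190 0.1621; 0.1621 0.5093]
step 2: x^-=[4.0767, -0.7189]  P^-=[0.9798 0.2264; 0.2264 0.7793]  H_jac=[0.0420 0.2379]  S=[0.2004]  K=[0.4740; 0.9728]  nu=[-0.8554]  x^+=[3.6712, -1.5511]  P^+=[0.9348 0.1340; 0.1340 0.5897]

H_jac[0,0] = 0.0420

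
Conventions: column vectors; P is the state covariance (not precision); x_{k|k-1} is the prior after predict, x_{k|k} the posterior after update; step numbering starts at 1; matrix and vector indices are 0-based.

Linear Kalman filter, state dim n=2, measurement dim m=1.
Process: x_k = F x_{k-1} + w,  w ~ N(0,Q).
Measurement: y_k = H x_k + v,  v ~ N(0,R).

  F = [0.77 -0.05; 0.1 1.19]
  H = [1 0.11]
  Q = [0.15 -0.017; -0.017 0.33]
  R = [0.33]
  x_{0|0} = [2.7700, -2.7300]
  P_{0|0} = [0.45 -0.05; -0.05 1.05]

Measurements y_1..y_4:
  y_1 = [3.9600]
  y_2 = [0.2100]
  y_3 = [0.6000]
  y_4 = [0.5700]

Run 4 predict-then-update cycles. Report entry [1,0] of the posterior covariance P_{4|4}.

step 1: x^-=[2.2694, -2.9717]  P^-=[0.4233 -0.0904; -0.0904 1.8095]  S=[0.7553]  K=[0.5473; 0.1439]  nu=[2.0175]  x^+=[3.3735, -2.6815]  P^+=[0.1971 -0.1499; -0.1499 1.7939]
step 2: x^-=[2.7317, -2.8536]  P^-=[0.2829 -0.2451; -0.2451 2.8366]  S=[0.5933]  K=[0.4314; 0.1128]  nu=[-2.2078]  x^+=[1.7793, -3.1026]  P^+=[0.1725 -0.2740; -0.2740 2.8291]
step 3: x^-=[1.5252, -3.5141]  P^-=[0.2804 -0.4217; -0.4217 4.2728]  S=[0.5694]  K=[0.4111; 0.0848]  nu=[-0.5387]  x^+=[1.3038, -3.5598]  P^+=[0.1842 -0.4416; -0.4416 4.2687]
step 4: x^-=[1.1819, -4.1058]  P^-=[0.3039 -0.6592; -0.6592 6.2716]  S=[0.5648]  K=[0.4097; 0.0543]  nu=[-0.1603]  x^+=[1.1162, -4.1145]  P^+=[0.2091 -0.6718; -0.6718 6.2699]

P_post[1,0] = -0.6718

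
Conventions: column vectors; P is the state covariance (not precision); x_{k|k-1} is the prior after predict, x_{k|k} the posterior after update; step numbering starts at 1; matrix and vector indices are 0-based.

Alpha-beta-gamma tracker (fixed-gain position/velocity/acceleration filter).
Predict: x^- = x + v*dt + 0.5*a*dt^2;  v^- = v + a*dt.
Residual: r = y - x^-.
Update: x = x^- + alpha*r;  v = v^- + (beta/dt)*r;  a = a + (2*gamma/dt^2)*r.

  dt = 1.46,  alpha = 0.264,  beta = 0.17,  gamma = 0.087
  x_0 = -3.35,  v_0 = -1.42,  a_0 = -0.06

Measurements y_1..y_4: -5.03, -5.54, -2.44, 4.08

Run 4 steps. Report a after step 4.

step 1: x_pred=-5.4871  r=0.4571  x^+=-5.3665  v^+=-1.4544  a^+=-0.0227
step 2: x_pred=-7.5140  r=1.9740  x^+=-6.9929  v^+=-1.2576  a^+=0.1385
step 3: x_pred=-8.6815  r=6.2415  x^+=-7.0337  v^+=-0.3287  a^+=0.6479
step 4: x_pred=-6.8231  r=10.9031  x^+=-3.9447  v^+=1.8868  a^+=1.5379

a_post = 1.5379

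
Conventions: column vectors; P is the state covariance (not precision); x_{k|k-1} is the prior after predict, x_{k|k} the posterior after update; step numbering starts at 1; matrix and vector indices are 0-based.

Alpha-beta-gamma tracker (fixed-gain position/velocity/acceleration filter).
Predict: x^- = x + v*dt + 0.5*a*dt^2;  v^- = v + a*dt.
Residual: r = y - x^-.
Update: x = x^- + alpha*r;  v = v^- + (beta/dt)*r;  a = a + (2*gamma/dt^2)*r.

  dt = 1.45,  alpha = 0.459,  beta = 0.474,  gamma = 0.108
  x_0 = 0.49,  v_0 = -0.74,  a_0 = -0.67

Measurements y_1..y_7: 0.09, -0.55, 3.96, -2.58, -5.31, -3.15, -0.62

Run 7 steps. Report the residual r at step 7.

step 1: x_pred=-1.2873  r=1.3773  x^+=-0.6551  v^+=-1.2613  a^+=-0.5285
step 2: x_pred=-3.0395  r=2.4895  x^+=-1.8968  v^+=-1.2138  a^+=-0.2727
step 3: x_pred=-3.9435  r=7.9035  x^+=-0.3158  v^+=0.9744  a^+=0.5392
step 4: x_pred=1.6640  r=-4.2440  x^+=-0.2840  v^+=0.3690  a^+=0.1032
step 5: x_pred=0.3595  r=-5.6695  x^+=-2.2428  v^+=-1.3347  a^+=-0.4792
step 6: x_pred=-4.6819  r=1.5319  x^+=-3.9788  v^+=-1.5288  a^+=-0.3218
step 7: x_pred=-6.5339  r=5.9139  x^+=-3.8194  v^+=-0.0623  a^+=0.2857

resid = 5.9139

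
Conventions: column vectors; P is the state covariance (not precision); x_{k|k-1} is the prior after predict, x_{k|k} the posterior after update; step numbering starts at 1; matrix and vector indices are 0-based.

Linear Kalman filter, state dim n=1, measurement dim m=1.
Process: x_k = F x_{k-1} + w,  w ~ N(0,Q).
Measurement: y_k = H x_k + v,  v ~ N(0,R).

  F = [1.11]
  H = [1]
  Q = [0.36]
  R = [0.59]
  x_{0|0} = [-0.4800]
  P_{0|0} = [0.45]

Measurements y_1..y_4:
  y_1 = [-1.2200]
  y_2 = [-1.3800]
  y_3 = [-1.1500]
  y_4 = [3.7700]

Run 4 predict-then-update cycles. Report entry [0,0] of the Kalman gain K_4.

step 1: x^-=[-0.5328]  P^-=[0.9144]  S=[1.5044]  K=[0.6078]  nu=[-0.6872]  x^+=[-0.9505]  P^+=[0.3586]
step 2: x^-=[-1.0551]  P^-=[0.8019]  S=[1.3919]  K=[0.5761]  nu=[-0.3249]  x^+=[-1.2423]  P^+=[0.3399]
step 3: x^-=[-1.3789]  P^-=[0.7788]  S=[1.3688]  K=[0.5690]  nu=[0.2289]  x^+=[-1.2487]  P^+=[0.3357]
step 4: x^-=[-1.3860]  P^-=[0.7736]  S=[1.3636]  K=[0.5673]  nu=[5.1560]  x^+=[1.5391]  P^+=[0.3347]

K[0,0] = 0.5673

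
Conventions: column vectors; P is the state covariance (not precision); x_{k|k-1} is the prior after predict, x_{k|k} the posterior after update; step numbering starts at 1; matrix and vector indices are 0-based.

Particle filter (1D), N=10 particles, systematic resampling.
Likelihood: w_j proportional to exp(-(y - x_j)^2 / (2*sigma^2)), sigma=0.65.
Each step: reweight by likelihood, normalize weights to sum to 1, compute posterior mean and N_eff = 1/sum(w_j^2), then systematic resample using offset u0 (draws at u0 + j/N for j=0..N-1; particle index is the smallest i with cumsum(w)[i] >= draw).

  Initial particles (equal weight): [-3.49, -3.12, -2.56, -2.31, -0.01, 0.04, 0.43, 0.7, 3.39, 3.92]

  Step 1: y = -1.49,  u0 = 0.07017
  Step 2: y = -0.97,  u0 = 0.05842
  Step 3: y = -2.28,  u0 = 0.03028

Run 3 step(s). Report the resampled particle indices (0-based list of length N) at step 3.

resampled_idx = [0, 0, 1, 1, 2, 2, 3, 3, 4, 4]

step 1: w=[0.0096, 0.0471, 0.2820, 0.4933, 0.0818, 0.0685, 0.0139, 0.0037, 0.0000, 0.0000]  mean=-2.0314  Neff=2.9695  idx=[2, 2, 2, 3, 3, 3, 3, 3, 4, 5]
step 2: w=[0.0363, 0.0363, 0.0363, 0.0864, 0.0864, 0.0864, 0.0864, 0.0864, 0.2430, 0.2162]  mean=-1.2702  Neff=6.7999  idx=[1, 3, 4, 5, 7, 8, 8, 8, 9, 9]
step 3: w=[0.1853, 0.2031, 0.2031, 0.2031, 0.2031, 0.0005, 0.0005, 0.0005, 0.0003, 0.0003]  mean=-2.3515  Neff=5.0143  idx=[0, 0, 1, 1, 2, 2, 3, 3, 4, 4]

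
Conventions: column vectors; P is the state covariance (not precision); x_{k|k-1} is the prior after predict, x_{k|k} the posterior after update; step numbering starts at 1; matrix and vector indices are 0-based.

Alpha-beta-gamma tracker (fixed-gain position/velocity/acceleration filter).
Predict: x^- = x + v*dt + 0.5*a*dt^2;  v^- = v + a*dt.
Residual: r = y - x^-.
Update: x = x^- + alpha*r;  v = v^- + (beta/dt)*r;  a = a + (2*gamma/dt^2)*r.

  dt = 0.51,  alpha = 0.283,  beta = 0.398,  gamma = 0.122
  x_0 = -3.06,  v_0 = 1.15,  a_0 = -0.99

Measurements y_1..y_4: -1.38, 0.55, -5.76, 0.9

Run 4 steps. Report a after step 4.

step 1: x_pred=-2.6022  r=1.2222  x^+=-2.2564  v^+=1.5989  a^+=0.1566
step 2: x_pred=-1.4205  r=1.9705  x^+=-0.8629  v^+=3.2166  a^+=2.0052
step 3: x_pred=1.0384  r=-6.7984  x^+=-0.8856  v^+=-1.0662  a^+=-4.3724
step 4: x_pred=-1.9980  r=2.8980  x^+=-1.1778  v^+=-1.0346  a^+=-1.6538

a_post = -1.6538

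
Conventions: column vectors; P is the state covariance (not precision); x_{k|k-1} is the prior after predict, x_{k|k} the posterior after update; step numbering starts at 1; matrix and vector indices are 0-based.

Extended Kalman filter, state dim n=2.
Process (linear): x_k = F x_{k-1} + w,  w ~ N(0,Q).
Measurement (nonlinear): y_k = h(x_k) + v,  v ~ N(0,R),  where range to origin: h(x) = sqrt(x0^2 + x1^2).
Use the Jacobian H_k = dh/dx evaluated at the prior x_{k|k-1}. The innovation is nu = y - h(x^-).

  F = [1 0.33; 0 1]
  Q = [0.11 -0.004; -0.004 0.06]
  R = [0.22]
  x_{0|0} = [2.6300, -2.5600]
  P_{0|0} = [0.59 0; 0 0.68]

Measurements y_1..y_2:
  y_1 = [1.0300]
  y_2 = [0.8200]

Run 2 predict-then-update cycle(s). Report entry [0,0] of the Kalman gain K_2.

step 1: x^-=[1.7852, -2.5600]  P^-=[0.7741 0.2204; 0.2204 0.7400]  H_jac=[0.5720 -0.8203]  S=[0.7643]  K=[0.3428; -0.6292]  nu=[-2.0910]  x^+=[1.0685, -1.2443]  P^+=[0.6843 0.3852; 0.3852 0.4374]
step 2: x^-=[0.6579, -1.2443]  P^-=[1.0961 0.5256; 0.5256 0.4974]  H_jac=[0.4674 -0.8840]  S=[0.4139]  K=[0.1153; -0.4689]  nu=[-0.5875]  x^+=[0.5902, -0.9688]  P^+=[1.0907 0.5479; 0.5479 0.4064]

K[0,0] = 0.1153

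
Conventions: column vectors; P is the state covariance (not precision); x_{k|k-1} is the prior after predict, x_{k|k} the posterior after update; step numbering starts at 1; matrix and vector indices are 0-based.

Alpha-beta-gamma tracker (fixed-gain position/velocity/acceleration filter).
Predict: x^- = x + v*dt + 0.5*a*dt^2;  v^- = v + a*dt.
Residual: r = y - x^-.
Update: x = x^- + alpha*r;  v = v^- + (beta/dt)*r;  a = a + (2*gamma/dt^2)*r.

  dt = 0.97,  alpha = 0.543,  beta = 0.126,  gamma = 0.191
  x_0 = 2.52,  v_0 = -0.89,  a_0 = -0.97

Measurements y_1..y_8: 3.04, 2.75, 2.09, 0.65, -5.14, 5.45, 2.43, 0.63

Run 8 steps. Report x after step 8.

x_post = 2.1477

step 1: x_pred=1.2004  r=1.8396  x^+=2.1993  v^+=-1.5919  a^+=-0.2231
step 2: x_pred=0.5501  r=2.1999  x^+=1.7447  v^+=-1.5226  a^+=0.6700
step 3: x_pred=0.5829  r=1.5071  x^+=1.4013  v^+=-0.6769  a^+=1.2819
step 4: x_pred=1.3477  r=-0.6977  x^+=0.9689  v^+=0.4758  a^+=0.9986
step 5: x_pred=1.9002  r=-7.0402  x^+=-1.9226  v^+=0.5300  a^+=-1.8597
step 6: x_pred=-2.2834  r=7.7334  x^+=1.9158  v^+=-0.2694  a^+=1.2800
step 7: x_pred=2.2567  r=0.1733  x^+=2.3508  v^+=0.9948  a^+=1.3504
step 8: x_pred=3.9511  r=-3.3211  x^+=2.1477  v^+=1.8733  a^+=0.0020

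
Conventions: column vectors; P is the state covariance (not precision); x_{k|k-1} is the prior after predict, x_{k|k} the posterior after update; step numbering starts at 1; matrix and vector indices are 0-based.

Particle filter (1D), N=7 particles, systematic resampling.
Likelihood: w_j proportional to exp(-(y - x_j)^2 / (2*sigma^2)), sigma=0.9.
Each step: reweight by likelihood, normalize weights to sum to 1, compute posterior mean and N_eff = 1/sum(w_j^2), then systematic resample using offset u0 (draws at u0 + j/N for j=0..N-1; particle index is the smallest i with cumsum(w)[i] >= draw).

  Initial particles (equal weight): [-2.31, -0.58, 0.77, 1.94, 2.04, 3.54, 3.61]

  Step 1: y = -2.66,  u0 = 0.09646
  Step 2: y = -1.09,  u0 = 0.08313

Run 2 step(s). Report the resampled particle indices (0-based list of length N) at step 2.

step 1: w=[0.9299, 0.0694, 0.0007, 0.0000, 0.0000, 0.0000, 0.0000]  mean=-2.1877  Neff=1.1501  idx=[0, 0, 0, 0, 0, 0, 1]
step 2: w=[0.1229, 0.1229, 0.1229, 0.1229, 0.1229, 0.1229, 0.2624]  mean=-1.8561  Neff=6.2685  idx=[0, 1, 3, 4, 5, 6, 6]

resampled_idx = [0, 1, 3, 4, 5, 6, 6]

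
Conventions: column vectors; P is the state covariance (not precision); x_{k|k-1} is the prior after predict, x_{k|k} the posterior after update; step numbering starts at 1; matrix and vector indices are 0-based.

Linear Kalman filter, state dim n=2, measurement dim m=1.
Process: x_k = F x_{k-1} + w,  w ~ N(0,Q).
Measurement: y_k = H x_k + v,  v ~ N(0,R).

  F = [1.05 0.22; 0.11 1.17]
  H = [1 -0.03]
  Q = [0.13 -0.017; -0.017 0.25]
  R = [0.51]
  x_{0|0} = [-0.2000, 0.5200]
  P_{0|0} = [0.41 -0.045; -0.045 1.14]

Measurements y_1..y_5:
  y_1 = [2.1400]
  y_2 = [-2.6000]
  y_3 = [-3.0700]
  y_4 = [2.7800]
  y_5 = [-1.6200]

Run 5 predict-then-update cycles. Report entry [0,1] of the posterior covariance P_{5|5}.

step 1: x^-=[-0.0956, 0.5864]  P^-=[0.6164 0.2674; 0.2674 1.8039]  S=[1.1120]  K=[0.5471; 0.1918]  nu=[2.2532]  x^+=[1.1372, 1.0186]  P^+=[0.2836 0.1507; 0.1507 1.7630]
step 2: x^-=[1.4181, 1.3169]  P^-=[0.5976 0.6584; 0.6584 2.7056]  S=[1.0705]  K=[0.5398; 0.5392]  nu=[-3.9786]  x^+=[-0.7294, -0.8283]  P^+=[0.2857 0.3468; 0.3468 2.3944]
step 3: x^-=[-0.9481, -1.0493]  P^-=[0.7211 1.0668; 1.0668 3.6204]  S=[1.1703]  K=[0.5888; 0.8187]  nu=[-2.1534]  x^+=[-2.2160, -2.8123]  P^+=[0.3154 0.5026; 0.5026 2.8360]
step 4: x^-=[-2.9455, -3.5341]  P^-=[0.8472 1.3790; 1.3790 4.2654]  S=[1.2783]  K=[0.6304; 0.9787]  nu=[5.6195]  x^+=[0.5969, 1.9658]  P^+=[0.3392 0.5904; 0.5904 3.0409]
step 5: x^-=[1.0592, 2.3657]  P^-=[0.9239 1.5445; 1.5445 4.5688]  S=[1.3454]  K=[0.6523; 1.0461]  nu=[-2.6083]  x^+=[-0.6421, -0.3629]  P^+=[0.3515 0.6264; 0.6264 3.0964]

P_post[0,1] = 0.6264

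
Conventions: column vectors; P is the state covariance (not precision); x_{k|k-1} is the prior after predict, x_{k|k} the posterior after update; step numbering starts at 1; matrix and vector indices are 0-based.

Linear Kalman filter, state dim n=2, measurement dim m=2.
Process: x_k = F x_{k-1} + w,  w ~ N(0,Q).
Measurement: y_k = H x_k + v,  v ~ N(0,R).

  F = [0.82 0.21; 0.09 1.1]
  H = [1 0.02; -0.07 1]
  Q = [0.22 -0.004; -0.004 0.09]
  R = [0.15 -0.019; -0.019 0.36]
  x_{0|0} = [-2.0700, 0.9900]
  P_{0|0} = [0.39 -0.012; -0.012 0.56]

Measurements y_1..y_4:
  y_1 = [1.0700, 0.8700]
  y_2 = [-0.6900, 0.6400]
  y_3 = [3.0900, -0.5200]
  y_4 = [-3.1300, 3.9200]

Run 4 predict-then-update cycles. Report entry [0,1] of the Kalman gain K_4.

step 1: x^-=[-1.4895, 0.9027]  P^-=[0.5028 0.1431; 0.1431 0.7684]  S=[0.6588 0.1041; 0.1041 1.1108]  K=[0.7635 0.0256; 0.1347 0.6701]  nu=[2.5414, -0.1370]  x^+=[0.4473, 1.1532]  P^+=[0.1140 0.0027; 0.0027 0.2389]
step 2: x^-=[0.6090, 1.3088]  P^-=[0.3081 0.0621; 0.0621 0.3805]  S=[0.4607 0.0290; 0.0290 0.7333]  K=[0.6696 0.0287; 0.1192 0.5082]  nu=[-1.3251, -0.6261]  x^+=[-0.2963, 0.8326]  P^+=[0.0998 0.0046; 0.0046 0.1810]
step 3: x^-=[-0.0682, 0.8892]  P^-=[0.2967 0.0494; 0.0494 0.3107]  S=[0.4488 0.0158; 0.0158 0.6653]  K=[0.6623 0.0273; 0.1078 0.4593]  nu=[3.1404, -1.4139]  x^+=[1.9731, 0.5782]  P^+=[0.0987 0.0042; 0.0042 0.1636]
step 4: x^-=[1.7394, 0.8136]  P^-=[0.2950 0.0449; 0.0449 0.2896]  S=[0.4470 0.0110; 0.0110 0.6447]  K=[0.6615 0.0264; 0.1026 0.4425]  nu=[-4.8856, 3.2281]  x^+=[-1.4073, 1.7410]  P^+=[0.0986 0.0038; 0.0038 0.1576]

K[0,1] = 0.0264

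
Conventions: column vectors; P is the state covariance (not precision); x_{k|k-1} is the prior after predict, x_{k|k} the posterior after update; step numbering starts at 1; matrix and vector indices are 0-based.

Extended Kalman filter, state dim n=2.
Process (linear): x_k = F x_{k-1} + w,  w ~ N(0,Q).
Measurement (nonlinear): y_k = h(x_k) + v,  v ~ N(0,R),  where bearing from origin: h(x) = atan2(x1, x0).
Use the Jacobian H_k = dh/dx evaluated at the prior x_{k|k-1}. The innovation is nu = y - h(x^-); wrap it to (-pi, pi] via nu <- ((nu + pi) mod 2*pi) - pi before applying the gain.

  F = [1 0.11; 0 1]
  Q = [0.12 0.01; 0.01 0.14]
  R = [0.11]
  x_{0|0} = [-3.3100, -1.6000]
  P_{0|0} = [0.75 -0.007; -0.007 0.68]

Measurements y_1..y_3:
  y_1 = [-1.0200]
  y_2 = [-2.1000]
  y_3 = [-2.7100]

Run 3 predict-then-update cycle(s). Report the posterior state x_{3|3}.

x_post = [-3.6274, -3.4484]

step 1: x^-=[-3.4860, -1.6000]  P^-=[0.8767 0.0778; 0.0778 0.8200]  H_jac=[0.1088 -0.2369]  S=[0.1624]  K=[0.4736; -1.1443]  nu=[1.6913]  x^+=[-2.6850, -3.5354]  P^+=[0.8403 0.1658; 0.1658 0.6073]
step 2: x^-=[-3.0739, -3.5354]  P^-=[1.0041 0.2426; 0.2426 0.7473]  H_jac=[0.1611 -0.1401]  S=[0.1398]  K=[0.9141; -0.4693]  nu=[0.1865]  x^+=[-2.9035, -3.6229]  P^+=[0.8873 0.3026; 0.3026 0.7166]
step 3: x^-=[-3.3020, -3.6229]  P^-=[1.0825 0.3914; 0.3914 0.8566]  H_jac=[0.1508 -0.1374]  S=[0.1346]  K=[0.8132; -0.4362]  nu=[-0.4001]  x^+=[-3.6274, -3.4484]  P^+=[0.9935 0.4391; 0.4391 0.8310]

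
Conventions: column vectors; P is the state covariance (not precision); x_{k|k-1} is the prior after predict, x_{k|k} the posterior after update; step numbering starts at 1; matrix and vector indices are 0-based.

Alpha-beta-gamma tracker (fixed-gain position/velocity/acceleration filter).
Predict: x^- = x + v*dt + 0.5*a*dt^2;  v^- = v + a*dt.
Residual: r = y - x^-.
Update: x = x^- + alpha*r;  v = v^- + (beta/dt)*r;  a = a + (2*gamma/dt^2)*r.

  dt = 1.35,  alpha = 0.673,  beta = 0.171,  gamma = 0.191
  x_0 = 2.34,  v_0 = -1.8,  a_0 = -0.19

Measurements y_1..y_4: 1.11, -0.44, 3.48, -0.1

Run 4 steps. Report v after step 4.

step 1: x_pred=-0.2631  r=1.3731  x^+=0.6610  v^+=-1.8826  a^+=0.0978
step 2: x_pred=-1.7914  r=1.3514  x^+=-0.8819  v^+=-1.5794  a^+=0.3811
step 3: x_pred=-2.6668  r=6.1468  x^+=1.4700  v^+=-0.2863  a^+=1.6694
step 4: x_pred=2.6047  r=-2.7047  x^+=0.7844  v^+=1.6248  a^+=1.1025

v_post = 1.6248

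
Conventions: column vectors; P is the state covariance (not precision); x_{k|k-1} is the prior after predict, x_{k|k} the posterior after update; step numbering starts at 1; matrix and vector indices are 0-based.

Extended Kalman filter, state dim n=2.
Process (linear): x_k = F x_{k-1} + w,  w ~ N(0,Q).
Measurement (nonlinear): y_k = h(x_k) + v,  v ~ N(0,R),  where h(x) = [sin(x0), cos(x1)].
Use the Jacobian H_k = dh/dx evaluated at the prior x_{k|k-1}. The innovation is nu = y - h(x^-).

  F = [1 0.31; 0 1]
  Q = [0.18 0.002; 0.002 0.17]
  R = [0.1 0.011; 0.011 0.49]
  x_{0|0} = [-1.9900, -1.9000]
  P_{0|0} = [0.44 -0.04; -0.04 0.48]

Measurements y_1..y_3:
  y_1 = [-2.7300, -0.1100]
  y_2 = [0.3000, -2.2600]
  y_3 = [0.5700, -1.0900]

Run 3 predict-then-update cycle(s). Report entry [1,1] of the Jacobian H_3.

step 1: x^-=[-2.5790, -1.9000]  P^-=[0.6413 0.1108; 0.1108 0.6500]  H_jac=[-0.8459 0.0000; 0.0000 0.9463]  S=[0.5589 -0.0777; -0.0777 1.0721]  K=[-0.9668 0.0277; -0.0888 0.5673]  nu=[-2.1966, 0.2133]  x^+=[-0.4494, -1.5839]  P^+=[0.1139 0.0031; 0.0031 0.2927]
step 2: x^-=[-0.9403, -1.5839]  P^-=[0.3240 0.0959; 0.0959 0.4627]  H_jac=[0.5895 0.0000; 0.0000 0.9999]  S=[0.2126 0.0675; 0.0675 0.9526]  K=[0.8864 0.0378; 0.1142 0.4776]  nu=[1.1078, -2.2469]  x^+=[-0.0434, -2.5305]  P^+=[0.1511 0.0283; 0.0283 0.2353]
step 3: x^-=[-0.8278, -2.5305]  P^-=[0.3712 0.1032; 0.1032 0.4053]  H_jac=[0.6765 0.0000; 0.0000 0.5738]  S=[0.2699 0.0511; 0.0511 0.6234]  K=[0.9269 0.0191; 0.1911 0.3574]  nu=[1.3065, -0.2710]  x^+=[0.3779, -2.3776]  P^+=[0.1373 0.0341; 0.0341 0.3089]

H_jac[1,1] = 0.5738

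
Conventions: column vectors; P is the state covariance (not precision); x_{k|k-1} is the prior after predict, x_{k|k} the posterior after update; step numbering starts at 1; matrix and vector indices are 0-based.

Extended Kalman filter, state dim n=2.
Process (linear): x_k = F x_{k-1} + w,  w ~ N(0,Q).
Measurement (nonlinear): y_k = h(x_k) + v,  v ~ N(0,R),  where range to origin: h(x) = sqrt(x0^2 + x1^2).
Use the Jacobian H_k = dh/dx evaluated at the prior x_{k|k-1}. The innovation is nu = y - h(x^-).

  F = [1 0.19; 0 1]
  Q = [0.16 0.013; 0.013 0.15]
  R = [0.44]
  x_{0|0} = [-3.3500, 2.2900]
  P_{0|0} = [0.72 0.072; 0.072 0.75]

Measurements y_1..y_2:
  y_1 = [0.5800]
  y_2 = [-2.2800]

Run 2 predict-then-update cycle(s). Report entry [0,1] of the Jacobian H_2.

H_jac[0,1] = 0.7682

step 1: x^-=[-2.9149, 2.2900]  P^-=[0.9344 0.2275; 0.2275 0.9000]  H_jac=[-0.7864 0.6178]  S=[1.1403]  K=[-0.5212; 0.3307]  nu=[-3.1269]  x^+=[-1.2853, 1.2559]  P^+=[0.6247 0.4240; 0.4240 0.7753]
step 2: x^-=[-1.0467, 1.2559]  P^-=[0.9739 0.5843; 0.5843 0.9253]  H_jac=[-0.6402 0.7682]  S=[0.8104]  K=[-0.2155; 0.4154]  nu=[-3.9149]  x^+=[-0.2032, -0.3705]  P^+=[0.9362 0.6569; 0.6569 0.7854]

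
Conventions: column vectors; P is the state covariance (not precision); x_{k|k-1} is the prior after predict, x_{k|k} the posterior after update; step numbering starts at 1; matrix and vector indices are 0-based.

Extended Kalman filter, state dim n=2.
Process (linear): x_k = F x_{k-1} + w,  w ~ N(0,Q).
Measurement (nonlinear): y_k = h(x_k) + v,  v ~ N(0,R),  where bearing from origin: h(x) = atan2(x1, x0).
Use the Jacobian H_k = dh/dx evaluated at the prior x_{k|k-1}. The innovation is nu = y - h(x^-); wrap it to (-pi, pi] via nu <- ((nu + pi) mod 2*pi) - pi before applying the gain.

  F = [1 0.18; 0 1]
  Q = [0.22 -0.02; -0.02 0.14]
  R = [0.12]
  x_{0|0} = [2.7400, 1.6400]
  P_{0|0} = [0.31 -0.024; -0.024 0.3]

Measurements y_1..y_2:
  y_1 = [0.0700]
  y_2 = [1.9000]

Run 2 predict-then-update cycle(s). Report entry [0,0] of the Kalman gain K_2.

K[0,0] = -0.3046

step 1: x^-=[3.0352, 1.6400]  P^-=[0.5311 0.0100; 0.0100 0.4400]  H_jac=[-0.1378 0.2550]  S=[0.1580]  K=[-0.4470; 0.7015]  nu=[-0.4254]  x^+=[3.2254, 1.3416]  P^+=[0.4995 0.0595; 0.0595 0.3623]
step 2: x^-=[3.4668, 1.3416]  P^-=[0.7527 0.1047; 0.1047 0.5023]  H_jac=[-0.0971 0.2509]  S=[0.1536]  K=[-0.3046; 0.7541]  nu=[1.5308]  x^+=[3.0005, 2.4960]  P^+=[0.7384 0.1400; 0.1400 0.4149]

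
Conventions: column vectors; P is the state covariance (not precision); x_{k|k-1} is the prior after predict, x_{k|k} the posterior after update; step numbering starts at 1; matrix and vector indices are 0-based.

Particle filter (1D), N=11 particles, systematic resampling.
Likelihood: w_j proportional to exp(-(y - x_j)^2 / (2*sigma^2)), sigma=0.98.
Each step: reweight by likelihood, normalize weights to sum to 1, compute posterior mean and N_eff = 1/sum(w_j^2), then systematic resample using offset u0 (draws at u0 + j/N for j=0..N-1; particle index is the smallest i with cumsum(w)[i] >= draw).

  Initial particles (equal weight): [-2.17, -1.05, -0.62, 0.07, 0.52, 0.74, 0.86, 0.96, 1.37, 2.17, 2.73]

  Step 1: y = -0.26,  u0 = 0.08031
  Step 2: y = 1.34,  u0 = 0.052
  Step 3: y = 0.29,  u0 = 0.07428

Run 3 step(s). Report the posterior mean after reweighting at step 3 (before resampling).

post_mean = 0.6452

step 1: w=[0.0279, 0.1348, 0.1743, 0.1762, 0.1359, 0.1108, 0.0971, 0.0859, 0.0468, 0.0086, 0.0018]  mean=0.1084  Neff=7.6819  idx=[1, 2, 2, 3, 3, 4, 4, 5, 6, 7, 8]
step 2: w=[0.0082, 0.0217, 0.0217, 0.0692, 0.0692, 0.1130, 0.1130, 0.1329, 0.1422, 0.1487, 0.1602]  mean=0.6746  Neff=8.2112  idx=[3, 4, 5, 6, 6, 7, 8, 8, 9, 10, 10]
step 3: w=[0.1044, 0.1044, 0.1042, 0.1042, 0.1042, 0.0964, 0.0904, 0.0904, 0.0848, 0.0583, 0.0583]  mean=0.6452  Neff=10.6393  idx=[0, 1, 2, 3, 4, 5, 6, 7, 8, 9, 10]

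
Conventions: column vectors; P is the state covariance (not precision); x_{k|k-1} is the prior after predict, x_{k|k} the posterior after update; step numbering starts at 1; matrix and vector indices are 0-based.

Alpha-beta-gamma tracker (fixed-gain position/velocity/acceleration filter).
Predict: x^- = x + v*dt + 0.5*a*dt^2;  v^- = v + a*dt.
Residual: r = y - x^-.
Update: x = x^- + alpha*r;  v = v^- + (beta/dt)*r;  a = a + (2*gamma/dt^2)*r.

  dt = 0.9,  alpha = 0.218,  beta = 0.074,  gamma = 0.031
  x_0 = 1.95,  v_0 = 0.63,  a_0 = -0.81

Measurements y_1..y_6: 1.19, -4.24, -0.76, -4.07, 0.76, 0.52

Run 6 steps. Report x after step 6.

x_post = -7.7149

step 1: x_pred=2.1889  r=-0.9989  x^+=1.9712  v^+=-0.1811  a^+=-0.8865
step 2: x_pred=1.4491  r=-5.6891  x^+=0.2089  v^+=-1.4467  a^+=-1.3219
step 3: x_pred=-1.6285  r=0.8685  x^+=-1.4392  v^+=-2.5650  a^+=-1.2554
step 4: x_pred=-4.2562  r=0.1862  x^+=-4.2156  v^+=-3.6796  a^+=-1.2412
step 5: x_pred=-8.0300  r=8.7900  x^+=-6.1138  v^+=-4.0740  a^+=-0.5684
step 6: x_pred=-10.0105  r=10.5305  x^+=-7.7149  v^+=-3.7197  a^+=0.2377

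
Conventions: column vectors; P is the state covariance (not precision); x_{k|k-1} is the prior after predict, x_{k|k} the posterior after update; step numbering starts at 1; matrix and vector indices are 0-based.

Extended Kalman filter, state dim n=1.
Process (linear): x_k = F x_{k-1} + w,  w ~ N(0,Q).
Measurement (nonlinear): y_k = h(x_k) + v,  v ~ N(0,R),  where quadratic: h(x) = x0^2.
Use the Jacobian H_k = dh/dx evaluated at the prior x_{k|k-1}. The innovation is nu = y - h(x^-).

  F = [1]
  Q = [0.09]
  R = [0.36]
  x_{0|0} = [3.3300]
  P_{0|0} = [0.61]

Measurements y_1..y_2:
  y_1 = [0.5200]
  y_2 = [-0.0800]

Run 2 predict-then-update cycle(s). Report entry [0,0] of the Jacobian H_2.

H_jac[0,0] = 3.5225

step 1: x^-=[3.3300]  P^-=[0.7000]  H_jac=[6.6600]  S=[31.4089]  K=[0.1484]  nu=[-10.5689]  x^+=[1.7613]  P^+=[0.0080]
step 2: x^-=[1.7613]  P^-=[0.0980]  H_jac=[3.5225]  S=[1.5763]  K=[0.2191]  nu=[-3.1821]  x^+=[1.0642]  P^+=[0.0224]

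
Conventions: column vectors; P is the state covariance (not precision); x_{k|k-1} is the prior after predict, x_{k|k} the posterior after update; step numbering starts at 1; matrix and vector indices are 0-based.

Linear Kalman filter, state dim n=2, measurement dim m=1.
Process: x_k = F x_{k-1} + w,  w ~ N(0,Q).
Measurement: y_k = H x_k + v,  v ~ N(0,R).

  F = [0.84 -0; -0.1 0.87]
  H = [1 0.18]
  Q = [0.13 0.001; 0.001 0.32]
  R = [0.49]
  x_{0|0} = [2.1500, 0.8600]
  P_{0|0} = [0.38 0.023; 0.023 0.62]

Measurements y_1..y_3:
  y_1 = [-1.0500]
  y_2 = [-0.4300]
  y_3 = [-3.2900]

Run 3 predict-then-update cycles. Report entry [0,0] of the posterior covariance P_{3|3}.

P_post[0,0] = 0.1832

step 1: x^-=[1.8060, 0.5332]  P^-=[0.3981 -0.0141; -0.0141 0.7891]  S=[0.9086]  K=[0.4354; 0.1408]  nu=[-2.9520]  x^+=[0.5208, 0.1176]  P^+=[0.2259 -0.0698; -0.0698 0.7711]
step 2: x^-=[0.4375, 0.0502]  P^-=[0.2894 -0.0690; -0.0690 0.9180]  S=[0.7843]  K=[0.3531; 0.1227]  nu=[-0.8765]  x^+=[0.1279, -0.0573]  P^+=[0.1916 -0.1030; -0.1030 0.9062]
step 3: x^-=[0.1075, -0.0627]  P^-=[0.2652 -0.0904; -0.0904 1.0257]  S=[0.7559]  K=[0.3293; 0.1247]  nu=[-3.3862]  x^+=[-1.0076, -0.4850]  P^+=[0.1832 -0.1214; -0.1214 1.0140]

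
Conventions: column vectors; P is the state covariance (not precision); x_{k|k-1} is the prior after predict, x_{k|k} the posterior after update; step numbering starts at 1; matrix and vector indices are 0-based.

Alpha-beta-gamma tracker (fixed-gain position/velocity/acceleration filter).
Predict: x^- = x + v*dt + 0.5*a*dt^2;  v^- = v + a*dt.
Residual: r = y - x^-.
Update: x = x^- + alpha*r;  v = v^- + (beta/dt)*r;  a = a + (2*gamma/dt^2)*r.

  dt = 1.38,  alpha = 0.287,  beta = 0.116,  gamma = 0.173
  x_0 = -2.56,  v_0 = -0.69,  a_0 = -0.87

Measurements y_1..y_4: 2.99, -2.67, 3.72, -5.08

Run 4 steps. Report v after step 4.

v_post = 3.0011

step 1: x_pred=-4.3406  r=7.3306  x^+=-2.2367  v^+=-1.2744  a^+=0.4619
step 2: x_pred=-3.5556  r=0.8856  x^+=-3.3014  v^+=-0.5626  a^+=0.6228
step 3: x_pred=-3.4848  r=7.2048  x^+=-1.4170  v^+=0.9024  a^+=1.9318
step 4: x_pred=1.6678  r=-6.7478  x^+=-0.2689  v^+=3.0011  a^+=0.7058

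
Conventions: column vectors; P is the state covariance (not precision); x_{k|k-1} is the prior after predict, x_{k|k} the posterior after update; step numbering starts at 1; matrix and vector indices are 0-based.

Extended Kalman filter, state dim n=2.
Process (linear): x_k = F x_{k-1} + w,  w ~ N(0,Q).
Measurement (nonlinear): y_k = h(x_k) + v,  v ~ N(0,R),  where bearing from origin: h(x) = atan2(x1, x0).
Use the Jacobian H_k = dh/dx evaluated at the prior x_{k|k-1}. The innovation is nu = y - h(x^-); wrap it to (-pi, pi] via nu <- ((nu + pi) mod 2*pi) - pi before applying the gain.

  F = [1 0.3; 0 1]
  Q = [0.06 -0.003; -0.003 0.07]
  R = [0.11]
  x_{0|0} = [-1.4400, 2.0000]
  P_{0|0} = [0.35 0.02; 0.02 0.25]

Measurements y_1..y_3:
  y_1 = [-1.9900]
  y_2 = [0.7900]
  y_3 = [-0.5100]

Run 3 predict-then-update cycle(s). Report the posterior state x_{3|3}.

step 1: x^-=[-0.8400, 2.0000]  P^-=[0.4445 0.0920; 0.0920 0.3200]  H_jac=[-0.4250 -0.1785]  S=[0.2145]  K=[-0.9575; -0.4487]  nu=[2.3248]  x^+=[-3.0660, 0.9569]  P^+=[0.2479 -0.0001; -0.0001 0.2768]
step 2: x^-=[-2.7790, 0.9569]  P^-=[0.3327 0.0799; 0.0799 0.3468]  H_jac=[-0.1108 -0.3217]  S=[0.1557]  K=[-0.4019; -0.7736]  nu=[-2.0200]  x^+=[-1.9672, 2.5195]  P^+=[0.3076 0.0315; 0.0315 0.2537]
step 3: x^-=[-1.2113, 2.5195]  P^-=[0.4093 0.1046; 0.1046 0.3237]  H_jac=[-0.3224 -0.1550]  S=[0.1708]  K=[-0.8676; -0.4913]  nu=[-2.5289]  x^+=[0.9829, 3.7619]  P^+=[0.2807 0.0318; 0.0318 0.2825]

x_post = [0.9829, 3.7619]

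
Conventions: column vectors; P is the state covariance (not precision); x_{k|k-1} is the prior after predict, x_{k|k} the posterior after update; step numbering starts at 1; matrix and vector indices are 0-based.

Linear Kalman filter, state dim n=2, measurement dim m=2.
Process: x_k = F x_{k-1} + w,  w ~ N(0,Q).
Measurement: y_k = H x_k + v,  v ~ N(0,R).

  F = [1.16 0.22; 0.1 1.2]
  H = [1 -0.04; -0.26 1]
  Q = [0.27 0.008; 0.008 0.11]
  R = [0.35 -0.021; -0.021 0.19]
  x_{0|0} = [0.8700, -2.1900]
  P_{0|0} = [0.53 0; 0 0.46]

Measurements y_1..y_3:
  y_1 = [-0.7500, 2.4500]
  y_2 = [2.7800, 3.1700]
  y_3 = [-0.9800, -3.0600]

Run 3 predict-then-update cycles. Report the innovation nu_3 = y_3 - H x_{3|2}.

innov = [-3.6669, -6.2013]

step 1: x^-=[0.5274, -2.5410]  P^-=[1.0054 0.1909; 0.1909 0.7777]  S=[1.3414 -0.1206; -0.1206 0.9364]  K=[0.7457 0.0208; 0.1913 0.8022]  nu=[-1.3790, 5.1281]  x^+=[-0.3944, 1.3088]  P^+=[0.2628 0.0566; 0.0566 0.1631]
step 2: x^-=[-0.1696, 1.5311]  P^-=[0.6605 0.1616; 0.1616 0.3611]  S=[0.9981 -0.0439; -0.0439 0.5117]  K=[0.6568 0.0366; 0.1755 0.6386]  nu=[3.0109, 1.5948]  x^+=[1.8663, 3.0780]  P^+=[0.2313 0.0533; 0.0533 0.1315]
step 3: x^-=[2.8421, 3.8803]  P^-=[0.6147 0.1449; 0.1449 0.3145]  S=[0.9537 -0.0470; -0.0470 0.4707]  K=[0.6401 0.0322; 0.1686 0.6049]  nu=[-3.6669, -6.2013]  x^+=[0.2952, -0.4891]  P^+=[0.2254 0.0513; 0.0513 0.1247]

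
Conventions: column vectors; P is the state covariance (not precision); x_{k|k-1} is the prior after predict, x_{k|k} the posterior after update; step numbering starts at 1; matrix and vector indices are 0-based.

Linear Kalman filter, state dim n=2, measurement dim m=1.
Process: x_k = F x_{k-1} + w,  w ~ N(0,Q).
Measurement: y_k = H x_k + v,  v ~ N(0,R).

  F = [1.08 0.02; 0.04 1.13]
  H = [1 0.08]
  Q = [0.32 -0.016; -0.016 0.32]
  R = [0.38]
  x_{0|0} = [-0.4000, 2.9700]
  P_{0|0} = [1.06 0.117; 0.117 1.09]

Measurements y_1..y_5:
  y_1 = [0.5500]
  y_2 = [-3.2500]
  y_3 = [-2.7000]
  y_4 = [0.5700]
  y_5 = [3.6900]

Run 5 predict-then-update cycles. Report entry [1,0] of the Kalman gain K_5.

K[1,0] = 0.2326

step 1: x^-=[-0.3726, 3.3401]  P^-=[1.5619 0.1973; 0.1973 1.7241]  S=[1.9845]  K=[0.7950; 0.1689]  nu=[0.6554]  x^+=[0.1484, 3.4508]  P^+=[0.3076 -0.0692; -0.0692 1.6675]
step 2: x^-=[0.2293, 3.9054]  P^-=[0.6765 -0.0495; -0.0495 2.4434]  S=[1.0642]  K=[0.6320; 0.1371]  nu=[-3.7918]  x^+=[-2.1669, 3.3854]  P^+=[0.2515 -0.1418; -0.1418 2.4234]
step 3: x^-=[-2.2726, 3.7388]  P^-=[0.6082 -0.1235; -0.1235 3.4020]  S=[0.9902]  K=[0.6042; 0.1501]  nu=[-0.7266]  x^+=[-2.7116, 3.6297]  P^+=[0.2467 -0.2133; -0.2133 3.3797]
step 4: x^-=[-2.8559, 3.9931]  P^-=[0.5999 -0.1895; -0.1895 4.6167]  S=[0.9791]  K=[0.5972; 0.1837]  nu=[3.1064]  x^+=[-1.0008, 4.5638]  P^+=[0.2507 -0.2969; -0.2969 4.5836]
step 5: x^-=[-0.9896, 5.1171]  P^-=[0.6014 -0.2641; -0.2641 6.1464]  S=[0.9785]  K=[0.5930; 0.2326]  nu=[4.2702]  x^+=[1.5428, 6.1102]  P^+=[0.2573 -0.3991; -0.3991 6.0935]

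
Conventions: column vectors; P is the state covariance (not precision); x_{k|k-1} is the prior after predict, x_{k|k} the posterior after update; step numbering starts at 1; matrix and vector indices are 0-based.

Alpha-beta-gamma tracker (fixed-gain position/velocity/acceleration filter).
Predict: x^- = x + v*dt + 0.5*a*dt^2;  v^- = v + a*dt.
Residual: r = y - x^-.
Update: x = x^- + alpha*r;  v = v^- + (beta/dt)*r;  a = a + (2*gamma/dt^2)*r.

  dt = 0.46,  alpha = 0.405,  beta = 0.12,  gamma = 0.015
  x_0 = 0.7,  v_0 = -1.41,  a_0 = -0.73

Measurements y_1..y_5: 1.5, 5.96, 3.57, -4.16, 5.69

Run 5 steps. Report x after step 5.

step 1: x_pred=-0.0258  r=1.5258  x^+=0.5921  v^+=-1.3478  a^+=-0.5137
step 2: x_pred=-0.0822  r=6.0422  x^+=2.3649  v^+=-0.0078  a^+=0.3430
step 3: x_pred=2.3976  r=1.1724  x^+=2.8724  v^+=0.4558  a^+=0.5092
step 4: x_pred=3.1360  r=-7.2960  x^+=0.1811  v^+=-1.2133  a^+=-0.5252
step 5: x_pred=-0.4326  r=6.1226  x^+=2.0471  v^+=0.1423  a^+=0.3428

x_post = 2.0471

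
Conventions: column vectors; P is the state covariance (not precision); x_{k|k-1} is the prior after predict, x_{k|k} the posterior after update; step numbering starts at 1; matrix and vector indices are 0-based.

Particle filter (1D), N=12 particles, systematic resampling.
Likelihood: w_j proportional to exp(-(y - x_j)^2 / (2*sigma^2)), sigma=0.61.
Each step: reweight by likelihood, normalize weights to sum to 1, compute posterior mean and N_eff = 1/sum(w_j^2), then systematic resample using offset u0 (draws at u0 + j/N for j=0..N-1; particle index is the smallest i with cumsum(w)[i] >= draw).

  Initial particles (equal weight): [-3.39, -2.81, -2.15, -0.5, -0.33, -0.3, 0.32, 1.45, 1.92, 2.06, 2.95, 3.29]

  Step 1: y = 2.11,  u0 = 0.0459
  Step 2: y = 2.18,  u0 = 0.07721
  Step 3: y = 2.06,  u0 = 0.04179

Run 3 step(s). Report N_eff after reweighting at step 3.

step 1: w=[0.0000, 0.0000, 0.0000, 0.0000, 0.0001, 0.0001, 0.0044, 0.1819, 0.3111, 0.3255, 0.1265, 0.0503]  mean=2.0716  Neff=3.9311  idx=[7, 7, 8, 8, 8, 8, 9, 9, 9, 9, 10, 11]
step 2: w=[0.0531, 0.0531, 0.0993, 0.0993, 0.0993, 0.0993, 0.1067, 0.1067, 0.1067, 0.1067, 0.0490, 0.0208]  mean=2.0087  Neff=10.7013  idx=[1, 2, 3, 4, 5, 5, 6, 7, 8, 9, 9, 11]
step 3: w=[0.0572, 0.0918, 0.0918, 0.0918, 0.0918, 0.0918, 0.0943, 0.0943, 0.0943, 0.0943, 0.0943, 0.0123]  mean=1.9760  Neff=11.1092  idx=[0, 1, 2, 3, 4, 5, 6, 7, 8, 8, 9, 10]

N_eff = 11.1092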